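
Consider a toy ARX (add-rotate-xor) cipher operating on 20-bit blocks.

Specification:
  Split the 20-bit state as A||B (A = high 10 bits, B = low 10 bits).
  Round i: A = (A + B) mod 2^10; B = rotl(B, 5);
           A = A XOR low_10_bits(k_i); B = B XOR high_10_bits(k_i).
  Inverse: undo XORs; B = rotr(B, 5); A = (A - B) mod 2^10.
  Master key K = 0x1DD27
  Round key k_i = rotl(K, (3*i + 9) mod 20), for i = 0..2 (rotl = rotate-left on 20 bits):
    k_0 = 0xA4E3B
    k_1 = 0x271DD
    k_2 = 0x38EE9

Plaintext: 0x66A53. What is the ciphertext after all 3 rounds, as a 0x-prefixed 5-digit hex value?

0xB3386

s_0 = plaintext = 0x66A53
s_1 = Round(s_0, k_0) = 0x758E1
s_2 = Round(s_1, k_1) = 0xDA8BB
s_3 = Round(s_2, k_2) = 0xB3386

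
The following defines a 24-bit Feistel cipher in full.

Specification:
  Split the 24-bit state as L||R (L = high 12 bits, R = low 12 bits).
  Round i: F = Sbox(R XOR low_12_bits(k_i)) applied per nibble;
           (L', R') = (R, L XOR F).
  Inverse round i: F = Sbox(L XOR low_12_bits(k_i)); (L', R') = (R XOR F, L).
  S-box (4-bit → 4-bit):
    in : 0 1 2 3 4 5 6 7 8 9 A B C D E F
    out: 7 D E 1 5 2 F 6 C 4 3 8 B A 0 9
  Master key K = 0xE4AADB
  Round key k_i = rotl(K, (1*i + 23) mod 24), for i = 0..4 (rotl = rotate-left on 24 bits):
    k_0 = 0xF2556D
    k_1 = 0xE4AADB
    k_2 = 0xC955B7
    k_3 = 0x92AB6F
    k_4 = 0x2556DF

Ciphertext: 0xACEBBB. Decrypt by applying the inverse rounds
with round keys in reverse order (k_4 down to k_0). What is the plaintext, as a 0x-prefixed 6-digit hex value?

s_0 = ciphertext = 0xACEBBB
s_1 = InvRound(s_0, k_4) = 0x066ACE
s_2 = InvRound(s_1, k_3) = 0x2BA066
s_3 = InvRound(s_2, k_2) = 0x61C2BA
s_4 = InvRound(s_3, k_1) = 0x90C61C
s_5 = InvRound(s_4, k_0) = 0xDE190C

0xDE190C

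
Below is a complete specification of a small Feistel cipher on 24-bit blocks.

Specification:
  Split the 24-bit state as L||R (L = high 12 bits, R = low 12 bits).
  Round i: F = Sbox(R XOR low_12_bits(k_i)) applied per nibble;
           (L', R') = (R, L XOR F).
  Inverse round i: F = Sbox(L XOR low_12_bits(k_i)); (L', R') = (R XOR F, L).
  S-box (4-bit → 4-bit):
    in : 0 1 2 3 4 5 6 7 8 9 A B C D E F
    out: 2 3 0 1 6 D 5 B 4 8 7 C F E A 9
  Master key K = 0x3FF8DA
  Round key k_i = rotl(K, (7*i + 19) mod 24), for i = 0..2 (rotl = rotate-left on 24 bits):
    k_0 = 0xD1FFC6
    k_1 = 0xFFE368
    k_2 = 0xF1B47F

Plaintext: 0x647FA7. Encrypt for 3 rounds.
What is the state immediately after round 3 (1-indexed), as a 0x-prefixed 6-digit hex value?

0x41864F

s_0 = plaintext = 0x647FA7
s_1 = Round(s_0, k_0) = 0xFA7414
s_2 = Round(s_1, k_1) = 0x414418
s_3 = Round(s_2, k_2) = 0x41864F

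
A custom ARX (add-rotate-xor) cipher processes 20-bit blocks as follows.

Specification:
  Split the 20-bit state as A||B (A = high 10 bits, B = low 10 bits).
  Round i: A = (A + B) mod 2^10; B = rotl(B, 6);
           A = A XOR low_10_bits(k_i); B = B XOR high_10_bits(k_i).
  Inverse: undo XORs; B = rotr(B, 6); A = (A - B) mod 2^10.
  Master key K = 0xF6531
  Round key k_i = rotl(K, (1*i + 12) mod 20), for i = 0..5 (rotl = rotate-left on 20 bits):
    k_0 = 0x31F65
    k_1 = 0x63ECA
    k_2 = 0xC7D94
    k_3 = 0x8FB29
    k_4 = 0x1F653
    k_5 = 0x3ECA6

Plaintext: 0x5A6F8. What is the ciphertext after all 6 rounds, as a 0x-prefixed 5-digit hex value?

0x1D69F

s_0 = plaintext = 0x5A6F8
s_1 = Round(s_0, k_0) = 0xC12E8
s_2 = Round(s_1, k_1) = 0xC9BA1
s_3 = Round(s_2, k_2) = 0xD4F65
s_4 = Round(s_3, k_3) = 0x64748
s_5 = Round(s_4, k_4) = 0xA2A49
s_6 = Round(s_5, k_5) = 0x1D69F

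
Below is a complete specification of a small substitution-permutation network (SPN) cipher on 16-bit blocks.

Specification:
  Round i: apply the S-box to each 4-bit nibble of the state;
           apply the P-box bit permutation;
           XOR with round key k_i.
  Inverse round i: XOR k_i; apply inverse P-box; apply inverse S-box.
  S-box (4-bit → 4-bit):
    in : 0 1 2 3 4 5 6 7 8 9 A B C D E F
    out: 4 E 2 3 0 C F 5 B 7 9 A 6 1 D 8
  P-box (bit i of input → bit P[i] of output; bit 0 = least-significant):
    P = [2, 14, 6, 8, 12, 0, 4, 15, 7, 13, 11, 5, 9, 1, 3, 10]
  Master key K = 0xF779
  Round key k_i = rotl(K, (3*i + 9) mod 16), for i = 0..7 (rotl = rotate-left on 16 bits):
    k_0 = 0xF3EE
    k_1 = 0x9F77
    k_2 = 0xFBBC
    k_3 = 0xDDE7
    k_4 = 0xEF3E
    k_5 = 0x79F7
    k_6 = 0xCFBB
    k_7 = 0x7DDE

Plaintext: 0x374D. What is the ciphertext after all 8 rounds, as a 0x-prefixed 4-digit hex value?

s_0 = plaintext = 0x374D
s_1 = Round(s_0, k_0) = 0xF968
s_2 = Round(s_1, k_1) = 0x62E2
s_3 = Round(s_2, k_2) = 0x0DA6
s_4 = Round(s_3, k_3) = 0x0C2B
s_5 = Round(s_4, k_4) = 0x8637
s_6 = Round(s_5, k_5) = 0x4710
s_7 = Round(s_6, k_6) = 0x476A
s_8 = Round(s_7, k_7) = 0xE44B

0xE44B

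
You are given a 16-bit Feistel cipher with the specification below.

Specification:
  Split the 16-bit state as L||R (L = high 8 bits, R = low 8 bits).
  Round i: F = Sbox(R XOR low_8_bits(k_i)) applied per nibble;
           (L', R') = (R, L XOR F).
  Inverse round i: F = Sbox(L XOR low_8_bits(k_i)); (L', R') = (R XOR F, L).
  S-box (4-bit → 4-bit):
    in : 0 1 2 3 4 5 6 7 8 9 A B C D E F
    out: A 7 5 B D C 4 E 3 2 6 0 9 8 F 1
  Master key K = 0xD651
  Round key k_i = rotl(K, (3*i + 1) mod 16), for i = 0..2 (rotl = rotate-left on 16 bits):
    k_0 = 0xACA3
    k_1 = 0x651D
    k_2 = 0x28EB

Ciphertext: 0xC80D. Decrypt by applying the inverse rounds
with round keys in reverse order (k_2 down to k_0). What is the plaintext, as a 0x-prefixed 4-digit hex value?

0x5618

s_0 = ciphertext = 0xC80D
s_1 = InvRound(s_0, k_2) = 0x56C8
s_2 = InvRound(s_1, k_1) = 0x1856
s_3 = InvRound(s_2, k_0) = 0x5618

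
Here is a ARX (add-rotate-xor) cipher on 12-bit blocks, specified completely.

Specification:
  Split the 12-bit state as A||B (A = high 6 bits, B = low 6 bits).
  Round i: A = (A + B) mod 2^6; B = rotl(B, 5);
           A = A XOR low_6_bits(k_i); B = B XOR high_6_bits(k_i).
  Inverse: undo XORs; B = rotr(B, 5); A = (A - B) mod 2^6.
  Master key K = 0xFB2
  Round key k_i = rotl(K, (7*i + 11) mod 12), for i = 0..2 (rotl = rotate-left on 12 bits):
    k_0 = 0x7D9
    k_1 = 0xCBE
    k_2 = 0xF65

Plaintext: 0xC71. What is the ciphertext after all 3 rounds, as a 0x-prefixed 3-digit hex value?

s_0 = plaintext = 0xC71
s_1 = Round(s_0, k_0) = 0xEE7
s_2 = Round(s_1, k_1) = 0x701
s_3 = Round(s_2, k_2) = 0xE1D

0xE1D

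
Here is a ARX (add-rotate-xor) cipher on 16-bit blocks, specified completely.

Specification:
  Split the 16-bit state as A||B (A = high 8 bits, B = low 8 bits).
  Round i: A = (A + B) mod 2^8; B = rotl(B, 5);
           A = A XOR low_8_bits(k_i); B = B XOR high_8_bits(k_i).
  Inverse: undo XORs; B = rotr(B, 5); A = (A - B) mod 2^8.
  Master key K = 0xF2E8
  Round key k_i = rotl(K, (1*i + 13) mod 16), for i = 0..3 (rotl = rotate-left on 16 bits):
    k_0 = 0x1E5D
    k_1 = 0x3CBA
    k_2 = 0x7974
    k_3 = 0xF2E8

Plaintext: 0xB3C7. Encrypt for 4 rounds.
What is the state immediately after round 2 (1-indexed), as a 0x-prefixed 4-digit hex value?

s_0 = plaintext = 0xB3C7
s_1 = Round(s_0, k_0) = 0x27E6
s_2 = Round(s_1, k_1) = 0xB7E0
s_3 = Round(s_2, k_2) = 0xE365
s_4 = Round(s_3, k_3) = 0xA05E

0xB7E0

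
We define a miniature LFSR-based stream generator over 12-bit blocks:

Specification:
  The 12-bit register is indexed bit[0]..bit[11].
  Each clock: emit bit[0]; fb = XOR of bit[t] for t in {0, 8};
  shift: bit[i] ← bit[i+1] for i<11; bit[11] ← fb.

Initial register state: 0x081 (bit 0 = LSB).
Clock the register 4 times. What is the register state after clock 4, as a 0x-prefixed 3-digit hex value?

reg_0 = 0x081
clock 1: out=1, reg = 0x840
clock 2: out=0, reg = 0x420
clock 3: out=0, reg = 0x210
clock 4: out=0, reg = 0x108

0x108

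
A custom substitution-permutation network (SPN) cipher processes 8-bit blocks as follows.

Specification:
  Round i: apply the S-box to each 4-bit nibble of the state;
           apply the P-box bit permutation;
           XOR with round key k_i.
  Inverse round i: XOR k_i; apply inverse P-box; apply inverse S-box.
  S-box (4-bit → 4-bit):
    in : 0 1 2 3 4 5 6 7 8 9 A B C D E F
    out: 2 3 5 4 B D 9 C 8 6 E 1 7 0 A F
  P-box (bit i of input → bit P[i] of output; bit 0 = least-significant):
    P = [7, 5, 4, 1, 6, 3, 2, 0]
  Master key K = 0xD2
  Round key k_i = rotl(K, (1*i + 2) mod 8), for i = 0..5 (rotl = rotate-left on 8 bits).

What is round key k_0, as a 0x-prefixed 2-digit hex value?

0x4B

K = 0xD2
k_0 = rotl(K, (1*0+2) mod 8) = rotl(K, 2) = 0x4B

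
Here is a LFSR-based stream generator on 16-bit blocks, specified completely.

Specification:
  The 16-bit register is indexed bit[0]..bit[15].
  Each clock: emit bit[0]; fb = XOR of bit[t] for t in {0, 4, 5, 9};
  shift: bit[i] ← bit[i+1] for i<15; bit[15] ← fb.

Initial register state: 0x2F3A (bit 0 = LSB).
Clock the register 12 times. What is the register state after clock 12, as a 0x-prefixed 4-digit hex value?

0x7272

reg_0 = 0x2F3A
clock 1: out=0, reg = 0x979D
clock 2: out=1, reg = 0xCBCE
clock 3: out=0, reg = 0xE5E7
clock 4: out=1, reg = 0x72F3
clock 5: out=1, reg = 0x3979
clock 6: out=1, reg = 0x9CBC
clock 7: out=0, reg = 0x4E5E
clock 8: out=0, reg = 0x272F
clock 9: out=1, reg = 0x9397
clock 10: out=1, reg = 0xC9CB
clock 11: out=1, reg = 0xE4E5
clock 12: out=1, reg = 0x7272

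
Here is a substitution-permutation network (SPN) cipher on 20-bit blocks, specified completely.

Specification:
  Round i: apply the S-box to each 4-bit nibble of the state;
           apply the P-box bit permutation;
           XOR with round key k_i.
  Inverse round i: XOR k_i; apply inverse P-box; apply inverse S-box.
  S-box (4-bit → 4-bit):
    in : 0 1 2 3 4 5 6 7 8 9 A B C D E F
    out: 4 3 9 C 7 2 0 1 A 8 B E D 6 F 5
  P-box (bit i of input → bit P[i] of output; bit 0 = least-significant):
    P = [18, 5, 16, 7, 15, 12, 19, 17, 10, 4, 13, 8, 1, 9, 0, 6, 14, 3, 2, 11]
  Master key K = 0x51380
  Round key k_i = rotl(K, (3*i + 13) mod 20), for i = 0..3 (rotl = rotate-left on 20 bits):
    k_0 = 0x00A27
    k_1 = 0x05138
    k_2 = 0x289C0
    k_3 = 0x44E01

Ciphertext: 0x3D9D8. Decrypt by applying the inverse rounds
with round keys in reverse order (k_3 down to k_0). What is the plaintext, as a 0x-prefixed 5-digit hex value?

0xAB251

s_0 = ciphertext = 0x3D9D8
s_1 = InvRound(s_0, k_3) = 0x5BAAC
s_2 = InvRound(s_1, k_2) = 0xD8384
s_3 = InvRound(s_2, k_1) = 0x4554E
s_4 = InvRound(s_3, k_0) = 0xAB251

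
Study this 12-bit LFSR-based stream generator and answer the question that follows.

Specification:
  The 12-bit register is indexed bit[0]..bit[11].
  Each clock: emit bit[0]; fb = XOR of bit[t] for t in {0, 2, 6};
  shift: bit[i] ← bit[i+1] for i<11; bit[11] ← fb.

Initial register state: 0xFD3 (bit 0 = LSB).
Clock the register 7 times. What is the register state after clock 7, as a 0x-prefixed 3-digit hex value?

0x31F

reg_0 = 0xFD3
clock 1: out=1, reg = 0x7E9
clock 2: out=1, reg = 0x3F4
clock 3: out=0, reg = 0x1FA
clock 4: out=0, reg = 0x8FD
clock 5: out=1, reg = 0xC7E
clock 6: out=0, reg = 0x63F
clock 7: out=1, reg = 0x31F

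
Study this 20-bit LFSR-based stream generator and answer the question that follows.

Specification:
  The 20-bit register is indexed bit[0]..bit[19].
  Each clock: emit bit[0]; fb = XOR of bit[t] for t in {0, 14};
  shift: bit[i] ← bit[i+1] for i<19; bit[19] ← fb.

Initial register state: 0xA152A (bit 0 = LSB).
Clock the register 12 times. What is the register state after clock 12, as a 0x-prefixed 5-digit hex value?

reg_0 = 0xA152A
clock 1: out=0, reg = 0x50A95
clock 2: out=1, reg = 0xA854A
clock 3: out=0, reg = 0x542A5
clock 4: out=1, reg = 0x2A152
clock 5: out=0, reg = 0x150A9
clock 6: out=1, reg = 0x0A854
clock 7: out=0, reg = 0x0542A
clock 8: out=0, reg = 0x82A15
clock 9: out=1, reg = 0xC150A
clock 10: out=0, reg = 0x60A85
clock 11: out=1, reg = 0xB0542
clock 12: out=0, reg = 0x582A1

0x582A1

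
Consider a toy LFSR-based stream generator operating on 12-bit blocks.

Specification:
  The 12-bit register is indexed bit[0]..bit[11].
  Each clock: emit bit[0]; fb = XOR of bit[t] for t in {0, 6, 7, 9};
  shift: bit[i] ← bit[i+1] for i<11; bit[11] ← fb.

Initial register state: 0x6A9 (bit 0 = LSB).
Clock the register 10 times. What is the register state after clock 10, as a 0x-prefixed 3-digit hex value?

reg_0 = 0x6A9
clock 1: out=1, reg = 0xB54
clock 2: out=0, reg = 0x5AA
clock 3: out=0, reg = 0xAD5
clock 4: out=1, reg = 0x56A
clock 5: out=0, reg = 0xAB5
clock 6: out=1, reg = 0xD5A
clock 7: out=0, reg = 0xEAD
clock 8: out=1, reg = 0xF56
clock 9: out=0, reg = 0x7AB
clock 10: out=1, reg = 0xBD5

0xBD5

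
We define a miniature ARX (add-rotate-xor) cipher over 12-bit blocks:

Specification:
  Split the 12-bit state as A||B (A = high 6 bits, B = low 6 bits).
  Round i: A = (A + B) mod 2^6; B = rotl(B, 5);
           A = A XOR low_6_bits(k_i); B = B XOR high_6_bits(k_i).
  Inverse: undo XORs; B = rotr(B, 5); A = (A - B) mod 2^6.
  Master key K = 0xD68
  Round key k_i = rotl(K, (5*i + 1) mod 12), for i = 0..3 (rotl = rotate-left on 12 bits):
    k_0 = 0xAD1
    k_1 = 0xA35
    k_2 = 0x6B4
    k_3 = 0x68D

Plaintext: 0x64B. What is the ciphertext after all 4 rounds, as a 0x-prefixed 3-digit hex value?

0xCEC

s_0 = plaintext = 0x64B
s_1 = Round(s_0, k_0) = 0xD4E
s_2 = Round(s_1, k_1) = 0xDAF
s_3 = Round(s_2, k_2) = 0x46D
s_4 = Round(s_3, k_3) = 0xCEC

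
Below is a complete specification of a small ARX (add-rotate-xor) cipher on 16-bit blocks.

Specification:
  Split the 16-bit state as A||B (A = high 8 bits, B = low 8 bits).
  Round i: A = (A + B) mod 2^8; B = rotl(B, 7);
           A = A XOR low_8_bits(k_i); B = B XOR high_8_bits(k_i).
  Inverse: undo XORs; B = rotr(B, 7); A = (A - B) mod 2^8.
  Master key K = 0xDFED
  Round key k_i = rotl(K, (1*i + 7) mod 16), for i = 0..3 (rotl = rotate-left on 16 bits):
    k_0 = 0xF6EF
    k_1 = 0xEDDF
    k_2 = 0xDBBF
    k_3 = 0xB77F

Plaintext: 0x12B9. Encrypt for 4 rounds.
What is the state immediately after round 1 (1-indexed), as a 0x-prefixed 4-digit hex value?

0x242A

s_0 = plaintext = 0x12B9
s_1 = Round(s_0, k_0) = 0x242A
s_2 = Round(s_1, k_1) = 0x91F8
s_3 = Round(s_2, k_2) = 0x36A7
s_4 = Round(s_3, k_3) = 0xA264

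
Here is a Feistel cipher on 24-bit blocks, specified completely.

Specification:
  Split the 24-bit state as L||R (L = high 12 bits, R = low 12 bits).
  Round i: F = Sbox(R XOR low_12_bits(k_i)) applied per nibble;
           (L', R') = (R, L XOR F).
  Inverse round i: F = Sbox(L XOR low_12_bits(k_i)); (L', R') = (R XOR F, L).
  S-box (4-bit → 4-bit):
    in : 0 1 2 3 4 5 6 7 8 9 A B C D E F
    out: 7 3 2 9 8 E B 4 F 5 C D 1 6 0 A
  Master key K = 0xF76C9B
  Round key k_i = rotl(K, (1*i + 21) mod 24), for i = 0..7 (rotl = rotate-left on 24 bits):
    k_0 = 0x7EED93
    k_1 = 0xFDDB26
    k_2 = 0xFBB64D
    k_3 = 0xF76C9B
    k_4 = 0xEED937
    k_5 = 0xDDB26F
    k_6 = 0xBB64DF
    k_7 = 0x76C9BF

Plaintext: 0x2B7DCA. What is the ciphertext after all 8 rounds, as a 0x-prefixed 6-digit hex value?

0x8F3BE1

s_0 = plaintext = 0x2B7DCA
s_1 = Round(s_0, k_0) = 0xDCA552
s_2 = Round(s_1, k_1) = 0x552D82
s_3 = Round(s_2, k_2) = 0xD82848
s_4 = Round(s_3, k_3) = 0x8485EB
s_5 = Round(s_4, k_4) = 0x5EB929
s_6 = Round(s_5, k_5) = 0x929860
s_7 = Round(s_6, k_6) = 0x8608F3
s_8 = Round(s_7, k_7) = 0x8F3BE1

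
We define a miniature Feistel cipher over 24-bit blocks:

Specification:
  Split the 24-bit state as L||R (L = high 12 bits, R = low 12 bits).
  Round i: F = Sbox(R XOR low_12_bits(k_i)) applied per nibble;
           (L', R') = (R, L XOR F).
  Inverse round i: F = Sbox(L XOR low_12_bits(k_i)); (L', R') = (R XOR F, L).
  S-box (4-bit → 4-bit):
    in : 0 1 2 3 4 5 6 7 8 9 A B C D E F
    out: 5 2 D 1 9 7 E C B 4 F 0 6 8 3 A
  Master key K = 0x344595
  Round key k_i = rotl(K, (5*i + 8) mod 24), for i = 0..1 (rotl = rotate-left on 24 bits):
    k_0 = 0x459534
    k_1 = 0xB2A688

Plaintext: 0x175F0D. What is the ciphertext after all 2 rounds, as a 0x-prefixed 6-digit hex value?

s_0 = plaintext = 0x175F0D
s_1 = Round(s_0, k_0) = 0xF0DE61
s_2 = Round(s_1, k_1) = 0xE61439

0xE61439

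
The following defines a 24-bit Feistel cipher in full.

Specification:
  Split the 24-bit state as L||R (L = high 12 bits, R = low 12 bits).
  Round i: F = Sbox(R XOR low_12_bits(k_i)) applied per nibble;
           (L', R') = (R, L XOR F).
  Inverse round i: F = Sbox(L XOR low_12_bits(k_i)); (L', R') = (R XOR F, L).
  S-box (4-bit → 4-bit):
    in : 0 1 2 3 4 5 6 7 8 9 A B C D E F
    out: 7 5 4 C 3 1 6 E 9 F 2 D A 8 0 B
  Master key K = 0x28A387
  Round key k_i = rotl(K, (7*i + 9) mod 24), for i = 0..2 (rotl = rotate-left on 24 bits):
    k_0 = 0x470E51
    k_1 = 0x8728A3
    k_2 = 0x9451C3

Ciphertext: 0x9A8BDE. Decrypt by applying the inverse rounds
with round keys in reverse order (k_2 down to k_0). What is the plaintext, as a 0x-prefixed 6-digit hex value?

s_0 = ciphertext = 0x9A8BDE
s_1 = InvRound(s_0, k_2) = 0x2B39A8
s_2 = InvRound(s_1, k_1) = 0xBFF2B3
s_3 = InvRound(s_2, k_0) = 0x393BFF

0x393BFF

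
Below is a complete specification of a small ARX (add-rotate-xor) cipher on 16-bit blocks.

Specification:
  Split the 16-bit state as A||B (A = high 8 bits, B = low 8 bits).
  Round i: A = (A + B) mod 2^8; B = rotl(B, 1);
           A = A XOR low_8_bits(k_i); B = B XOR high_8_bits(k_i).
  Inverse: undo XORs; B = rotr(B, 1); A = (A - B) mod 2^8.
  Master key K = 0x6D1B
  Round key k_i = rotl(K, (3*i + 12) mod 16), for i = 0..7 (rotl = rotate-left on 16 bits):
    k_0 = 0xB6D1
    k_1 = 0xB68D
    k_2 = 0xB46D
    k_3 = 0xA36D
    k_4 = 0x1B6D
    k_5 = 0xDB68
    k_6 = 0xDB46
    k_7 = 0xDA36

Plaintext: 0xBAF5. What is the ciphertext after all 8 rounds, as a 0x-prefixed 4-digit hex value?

s_0 = plaintext = 0xBAF5
s_1 = Round(s_0, k_0) = 0x7E5D
s_2 = Round(s_1, k_1) = 0x560C
s_3 = Round(s_2, k_2) = 0x0FAC
s_4 = Round(s_3, k_3) = 0xD6FA
s_5 = Round(s_4, k_4) = 0xBDEE
s_6 = Round(s_5, k_5) = 0xC306
s_7 = Round(s_6, k_6) = 0x8FD7
s_8 = Round(s_7, k_7) = 0x5075

0x5075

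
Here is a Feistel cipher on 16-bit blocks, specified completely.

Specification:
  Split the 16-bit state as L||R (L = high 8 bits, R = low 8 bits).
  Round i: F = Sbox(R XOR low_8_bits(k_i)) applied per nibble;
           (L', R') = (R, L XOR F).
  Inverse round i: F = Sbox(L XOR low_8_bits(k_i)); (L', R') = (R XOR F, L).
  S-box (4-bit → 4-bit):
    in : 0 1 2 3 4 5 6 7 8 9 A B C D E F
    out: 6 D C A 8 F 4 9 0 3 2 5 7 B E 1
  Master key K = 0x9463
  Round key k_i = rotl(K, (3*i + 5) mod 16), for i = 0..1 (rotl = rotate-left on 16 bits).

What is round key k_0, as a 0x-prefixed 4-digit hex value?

0x8C72

K = 0x9463
k_0 = rotl(K, (3*0+5) mod 16) = rotl(K, 5) = 0x8C72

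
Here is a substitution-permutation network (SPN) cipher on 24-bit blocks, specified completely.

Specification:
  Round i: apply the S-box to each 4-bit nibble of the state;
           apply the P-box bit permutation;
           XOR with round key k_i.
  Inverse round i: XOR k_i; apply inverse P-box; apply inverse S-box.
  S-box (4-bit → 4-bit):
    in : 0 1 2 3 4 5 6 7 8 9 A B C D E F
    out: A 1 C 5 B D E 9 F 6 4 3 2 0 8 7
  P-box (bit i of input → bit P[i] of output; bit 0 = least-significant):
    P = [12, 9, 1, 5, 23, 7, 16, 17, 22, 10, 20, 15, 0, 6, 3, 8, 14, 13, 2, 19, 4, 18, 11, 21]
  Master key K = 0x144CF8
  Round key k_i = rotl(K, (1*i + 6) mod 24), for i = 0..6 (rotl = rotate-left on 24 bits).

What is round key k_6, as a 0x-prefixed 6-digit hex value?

K = 0x144CF8
k_0 = rotl(K, (1*0+6) mod 24) = rotl(K, 6) = 0x133E05
k_1 = rotl(K, (1*1+6) mod 24) = rotl(K, 7) = 0x267C0A
k_2 = rotl(K, (1*2+6) mod 24) = rotl(K, 8) = 0x4CF814
k_3 = rotl(K, (1*3+6) mod 24) = rotl(K, 9) = 0x99F028
k_4 = rotl(K, (1*4+6) mod 24) = rotl(K, 10) = 0x33E051
k_5 = rotl(K, (1*5+6) mod 24) = rotl(K, 11) = 0x67C0A2
k_6 = rotl(K, (1*6+6) mod 24) = rotl(K, 12) = 0xCF8144

0xCF8144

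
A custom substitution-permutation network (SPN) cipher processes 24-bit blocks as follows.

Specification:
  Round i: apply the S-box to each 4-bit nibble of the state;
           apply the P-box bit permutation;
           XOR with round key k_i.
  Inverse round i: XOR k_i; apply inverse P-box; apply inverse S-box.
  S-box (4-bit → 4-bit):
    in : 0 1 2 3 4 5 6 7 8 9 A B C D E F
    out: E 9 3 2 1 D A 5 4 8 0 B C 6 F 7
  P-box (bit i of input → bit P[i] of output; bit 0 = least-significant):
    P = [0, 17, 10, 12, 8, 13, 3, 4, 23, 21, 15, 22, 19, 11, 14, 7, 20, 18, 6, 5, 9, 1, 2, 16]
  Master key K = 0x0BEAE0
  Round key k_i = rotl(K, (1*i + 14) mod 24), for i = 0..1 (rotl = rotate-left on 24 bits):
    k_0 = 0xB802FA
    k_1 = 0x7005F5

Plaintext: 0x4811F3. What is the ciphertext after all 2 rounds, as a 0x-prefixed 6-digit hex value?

s_0 = plaintext = 0x4811F3
s_1 = Round(s_0, k_0) = 0x722132
s_2 = Round(s_1, k_1) = 0xAE2FF0

0xAE2FF0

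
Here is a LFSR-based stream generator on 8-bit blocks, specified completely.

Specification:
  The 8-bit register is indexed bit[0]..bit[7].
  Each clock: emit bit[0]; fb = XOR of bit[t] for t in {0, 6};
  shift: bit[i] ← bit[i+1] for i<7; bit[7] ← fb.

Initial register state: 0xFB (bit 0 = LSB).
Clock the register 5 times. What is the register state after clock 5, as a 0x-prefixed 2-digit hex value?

reg_0 = 0xFB
clock 1: out=1, reg = 0x7D
clock 2: out=1, reg = 0x3E
clock 3: out=0, reg = 0x1F
clock 4: out=1, reg = 0x8F
clock 5: out=1, reg = 0xC7

0xC7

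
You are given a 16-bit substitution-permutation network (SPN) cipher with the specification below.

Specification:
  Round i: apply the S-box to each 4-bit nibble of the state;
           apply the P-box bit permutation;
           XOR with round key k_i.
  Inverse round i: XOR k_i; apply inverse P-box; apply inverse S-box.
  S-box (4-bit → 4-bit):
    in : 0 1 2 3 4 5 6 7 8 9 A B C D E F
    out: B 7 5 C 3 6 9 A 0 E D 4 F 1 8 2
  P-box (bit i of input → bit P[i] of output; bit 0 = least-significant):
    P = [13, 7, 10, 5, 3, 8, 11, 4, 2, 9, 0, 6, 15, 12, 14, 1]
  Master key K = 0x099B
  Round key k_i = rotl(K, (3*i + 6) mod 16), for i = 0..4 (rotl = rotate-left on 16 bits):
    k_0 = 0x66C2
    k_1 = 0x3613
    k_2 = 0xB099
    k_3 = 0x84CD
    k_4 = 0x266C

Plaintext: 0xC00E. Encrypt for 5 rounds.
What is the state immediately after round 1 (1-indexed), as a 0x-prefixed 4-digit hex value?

s_0 = plaintext = 0xC00E
s_1 = Round(s_0, k_0) = 0xB5BC
s_2 = Round(s_1, k_1) = 0x58B2
s_3 = Round(s_2, k_2) = 0xCC99
s_4 = Round(s_3, k_3) = 0x5B3A
s_5 = Round(s_4, k_4) = 0x5A5D

0xB5BC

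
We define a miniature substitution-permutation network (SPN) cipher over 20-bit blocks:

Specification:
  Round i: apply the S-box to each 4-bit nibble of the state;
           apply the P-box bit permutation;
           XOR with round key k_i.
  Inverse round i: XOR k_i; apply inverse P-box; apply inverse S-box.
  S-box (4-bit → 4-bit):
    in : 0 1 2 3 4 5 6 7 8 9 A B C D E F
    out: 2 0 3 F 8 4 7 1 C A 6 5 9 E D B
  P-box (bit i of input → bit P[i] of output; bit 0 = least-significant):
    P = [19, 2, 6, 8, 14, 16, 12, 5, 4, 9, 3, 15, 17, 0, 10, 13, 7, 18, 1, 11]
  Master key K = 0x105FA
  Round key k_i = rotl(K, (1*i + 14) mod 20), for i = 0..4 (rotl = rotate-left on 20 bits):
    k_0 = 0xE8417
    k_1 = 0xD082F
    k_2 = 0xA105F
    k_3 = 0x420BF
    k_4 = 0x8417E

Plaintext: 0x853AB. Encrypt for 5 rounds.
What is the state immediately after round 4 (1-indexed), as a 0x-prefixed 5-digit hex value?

0x1E639

s_0 = plaintext = 0x853AB
s_1 = Round(s_0, k_0) = 0x71A4D
s_2 = Round(s_1, k_1) = 0xD0BC3
s_3 = Round(s_2, k_2) = 0x65920
s_4 = Round(s_3, k_3) = 0x1E639
s_5 = Round(s_4, k_4) = 0xB3642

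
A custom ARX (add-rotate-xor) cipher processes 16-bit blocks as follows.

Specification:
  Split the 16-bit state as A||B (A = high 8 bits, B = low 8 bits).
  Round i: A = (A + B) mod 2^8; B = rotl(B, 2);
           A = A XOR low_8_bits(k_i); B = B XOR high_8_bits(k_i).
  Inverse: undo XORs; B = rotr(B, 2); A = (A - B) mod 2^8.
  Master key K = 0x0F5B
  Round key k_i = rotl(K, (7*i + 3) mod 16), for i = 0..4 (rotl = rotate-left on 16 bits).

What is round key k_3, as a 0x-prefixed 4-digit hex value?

0x5B0F

K = 0x0F5B
k_0 = rotl(K, (7*0+3) mod 16) = rotl(K, 3) = 0x7AD8
k_1 = rotl(K, (7*1+3) mod 16) = rotl(K, 10) = 0x6C3D
k_2 = rotl(K, (7*2+3) mod 16) = rotl(K, 1) = 0x1EB6
k_3 = rotl(K, (7*3+3) mod 16) = rotl(K, 8) = 0x5B0F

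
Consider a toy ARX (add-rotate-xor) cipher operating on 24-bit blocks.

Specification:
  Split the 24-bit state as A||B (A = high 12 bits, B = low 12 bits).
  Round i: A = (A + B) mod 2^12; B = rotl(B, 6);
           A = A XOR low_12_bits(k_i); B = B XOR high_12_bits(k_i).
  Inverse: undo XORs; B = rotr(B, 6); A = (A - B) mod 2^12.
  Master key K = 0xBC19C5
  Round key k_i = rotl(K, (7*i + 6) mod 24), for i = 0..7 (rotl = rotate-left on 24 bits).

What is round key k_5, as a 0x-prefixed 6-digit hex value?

K = 0xBC19C5
k_0 = rotl(K, (7*0+6) mod 24) = rotl(K, 6) = 0x06716F
k_1 = rotl(K, (7*1+6) mod 24) = rotl(K, 13) = 0x38B783
k_2 = rotl(K, (7*2+6) mod 24) = rotl(K, 20) = 0x5BC19C
k_3 = rotl(K, (7*3+6) mod 24) = rotl(K, 3) = 0xE0CE2D
k_4 = rotl(K, (7*4+6) mod 24) = rotl(K, 10) = 0x6716F0
k_5 = rotl(K, (7*5+6) mod 24) = rotl(K, 17) = 0x8B7833

0x8B7833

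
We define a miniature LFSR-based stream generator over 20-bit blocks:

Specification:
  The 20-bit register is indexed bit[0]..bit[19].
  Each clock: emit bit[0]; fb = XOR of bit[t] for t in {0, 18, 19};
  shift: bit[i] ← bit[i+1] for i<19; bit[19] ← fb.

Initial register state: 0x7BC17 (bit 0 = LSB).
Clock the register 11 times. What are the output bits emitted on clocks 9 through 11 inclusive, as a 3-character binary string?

reg_0 = 0x7BC17
clock 1: out=1, reg = 0x3DE0B
clock 2: out=1, reg = 0x9EF05
clock 3: out=1, reg = 0x4F782
clock 4: out=0, reg = 0xA7BC1
clock 5: out=1, reg = 0x53DE0
clock 6: out=0, reg = 0xA9EF0
clock 7: out=0, reg = 0xD4F78
clock 8: out=0, reg = 0x6A7BC
clock 9: out=0, reg = 0xB53DE
clock 10: out=0, reg = 0xDA9EF
clock 11: out=1, reg = 0xED4F7

001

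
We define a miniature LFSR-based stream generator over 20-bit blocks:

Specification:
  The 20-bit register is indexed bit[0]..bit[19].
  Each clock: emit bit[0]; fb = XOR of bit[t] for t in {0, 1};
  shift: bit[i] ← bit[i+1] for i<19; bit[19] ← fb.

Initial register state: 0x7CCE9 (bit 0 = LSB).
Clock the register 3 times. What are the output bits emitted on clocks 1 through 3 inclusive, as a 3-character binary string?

100

reg_0 = 0x7CCE9
clock 1: out=1, reg = 0xBE674
clock 2: out=0, reg = 0x5F33A
clock 3: out=0, reg = 0xAF99D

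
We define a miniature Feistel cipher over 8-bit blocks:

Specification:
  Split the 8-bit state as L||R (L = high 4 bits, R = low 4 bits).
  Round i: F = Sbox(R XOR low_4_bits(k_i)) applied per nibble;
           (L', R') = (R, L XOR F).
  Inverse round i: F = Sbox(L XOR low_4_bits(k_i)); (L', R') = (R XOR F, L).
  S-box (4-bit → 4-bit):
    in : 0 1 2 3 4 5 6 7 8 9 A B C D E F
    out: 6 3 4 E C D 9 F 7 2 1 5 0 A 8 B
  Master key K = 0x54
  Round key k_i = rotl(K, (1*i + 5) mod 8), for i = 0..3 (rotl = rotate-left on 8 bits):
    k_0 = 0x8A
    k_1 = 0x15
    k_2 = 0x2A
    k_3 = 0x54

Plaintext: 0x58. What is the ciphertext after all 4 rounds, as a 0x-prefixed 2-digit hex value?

s_0 = plaintext = 0x58
s_1 = Round(s_0, k_0) = 0x81
s_2 = Round(s_1, k_1) = 0x14
s_3 = Round(s_2, k_2) = 0x49
s_4 = Round(s_3, k_3) = 0x9E

0x9E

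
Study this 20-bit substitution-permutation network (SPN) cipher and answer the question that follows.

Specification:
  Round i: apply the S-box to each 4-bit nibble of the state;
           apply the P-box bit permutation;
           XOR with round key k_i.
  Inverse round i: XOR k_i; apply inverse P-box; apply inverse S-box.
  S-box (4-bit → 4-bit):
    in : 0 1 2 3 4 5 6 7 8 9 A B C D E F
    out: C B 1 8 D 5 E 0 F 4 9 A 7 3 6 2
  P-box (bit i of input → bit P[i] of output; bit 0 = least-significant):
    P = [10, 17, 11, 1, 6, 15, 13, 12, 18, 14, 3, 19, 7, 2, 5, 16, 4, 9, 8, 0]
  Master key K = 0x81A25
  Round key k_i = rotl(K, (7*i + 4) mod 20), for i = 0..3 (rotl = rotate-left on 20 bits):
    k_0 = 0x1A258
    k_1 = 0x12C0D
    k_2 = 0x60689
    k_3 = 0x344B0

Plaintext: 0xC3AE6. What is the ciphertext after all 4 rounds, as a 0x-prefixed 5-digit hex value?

0x17AB4

s_0 = plaintext = 0xC3AE6
s_1 = Round(s_0, k_0) = 0xE094A
s_2 = Round(s_1, k_1) = 0x01B67
s_3 = Round(s_2, k_2) = 0xFF70C
s_4 = Round(s_3, k_3) = 0x17AB4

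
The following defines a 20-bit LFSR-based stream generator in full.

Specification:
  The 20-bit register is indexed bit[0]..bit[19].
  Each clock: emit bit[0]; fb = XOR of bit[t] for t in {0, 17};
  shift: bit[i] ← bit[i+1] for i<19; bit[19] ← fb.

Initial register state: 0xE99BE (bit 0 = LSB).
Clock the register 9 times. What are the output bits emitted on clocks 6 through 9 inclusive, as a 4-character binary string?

1011

reg_0 = 0xE99BE
clock 1: out=0, reg = 0xF4CDF
clock 2: out=1, reg = 0x7A66F
clock 3: out=1, reg = 0x3D337
clock 4: out=1, reg = 0x1E99B
clock 5: out=1, reg = 0x8F4CD
clock 6: out=1, reg = 0xC7A66
clock 7: out=0, reg = 0x63D33
clock 8: out=1, reg = 0x31E99
clock 9: out=1, reg = 0x18F4C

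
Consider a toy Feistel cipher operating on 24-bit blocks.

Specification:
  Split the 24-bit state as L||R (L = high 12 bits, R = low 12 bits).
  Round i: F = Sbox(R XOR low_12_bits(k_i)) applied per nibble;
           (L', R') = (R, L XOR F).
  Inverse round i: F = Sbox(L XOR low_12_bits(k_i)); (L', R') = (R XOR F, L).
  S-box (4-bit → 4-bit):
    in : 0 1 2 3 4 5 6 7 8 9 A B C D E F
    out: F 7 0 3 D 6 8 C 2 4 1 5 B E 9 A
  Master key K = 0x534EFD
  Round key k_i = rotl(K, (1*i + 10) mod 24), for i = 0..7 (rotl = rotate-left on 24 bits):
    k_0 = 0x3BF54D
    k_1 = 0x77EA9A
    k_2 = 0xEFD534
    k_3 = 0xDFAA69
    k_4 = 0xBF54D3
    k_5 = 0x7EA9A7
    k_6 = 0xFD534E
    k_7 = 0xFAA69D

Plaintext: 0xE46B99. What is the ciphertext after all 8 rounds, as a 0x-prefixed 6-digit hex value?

0x63A29C

s_0 = plaintext = 0xE46B99
s_1 = Round(s_0, k_0) = 0xB997AB
s_2 = Round(s_1, k_1) = 0x7AB5AE
s_3 = Round(s_2, k_2) = 0x5AE8EA
s_4 = Round(s_3, k_3) = 0x8EA58D
s_5 = Round(s_4, k_4) = 0x58DF83
s_6 = Round(s_5, k_5) = 0xF83D80
s_7 = Round(s_6, k_6) = 0xD8063A
s_8 = Round(s_7, k_7) = 0x63A29C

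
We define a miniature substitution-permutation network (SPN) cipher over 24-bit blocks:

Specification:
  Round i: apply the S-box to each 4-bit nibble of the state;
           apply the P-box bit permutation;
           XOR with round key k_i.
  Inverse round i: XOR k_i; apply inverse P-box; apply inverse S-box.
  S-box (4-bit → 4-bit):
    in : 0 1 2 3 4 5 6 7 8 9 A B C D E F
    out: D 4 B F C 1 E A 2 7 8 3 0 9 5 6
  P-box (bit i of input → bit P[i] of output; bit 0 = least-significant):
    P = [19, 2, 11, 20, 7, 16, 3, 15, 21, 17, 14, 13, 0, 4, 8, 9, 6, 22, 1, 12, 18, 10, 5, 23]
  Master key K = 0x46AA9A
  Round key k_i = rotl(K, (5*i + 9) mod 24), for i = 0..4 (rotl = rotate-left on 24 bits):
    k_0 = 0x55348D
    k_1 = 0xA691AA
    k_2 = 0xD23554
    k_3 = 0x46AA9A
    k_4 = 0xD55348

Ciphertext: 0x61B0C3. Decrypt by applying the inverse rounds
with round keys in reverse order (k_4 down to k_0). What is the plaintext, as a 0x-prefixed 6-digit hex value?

s_0 = ciphertext = 0x61B0C3
s_1 = InvRound(s_0, k_4) = 0xD1000A
s_2 = InvRound(s_1, k_3) = 0xDC7724
s_3 = InvRound(s_2, k_2) = 0xE57FC5
s_4 = InvRound(s_3, k_1) = 0xF9D66F
s_5 = InvRound(s_4, k_0) = 0x0EA0D5

0x0EA0D5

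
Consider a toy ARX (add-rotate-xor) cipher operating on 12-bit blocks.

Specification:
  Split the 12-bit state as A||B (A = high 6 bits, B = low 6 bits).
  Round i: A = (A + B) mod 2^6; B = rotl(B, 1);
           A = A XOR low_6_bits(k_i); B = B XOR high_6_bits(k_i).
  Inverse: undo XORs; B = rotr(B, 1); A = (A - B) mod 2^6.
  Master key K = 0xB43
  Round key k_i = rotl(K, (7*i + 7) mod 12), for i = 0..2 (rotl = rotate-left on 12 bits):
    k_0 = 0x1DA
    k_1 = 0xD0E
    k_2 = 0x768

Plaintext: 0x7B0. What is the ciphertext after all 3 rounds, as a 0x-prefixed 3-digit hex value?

0x16E

s_0 = plaintext = 0x7B0
s_1 = Round(s_0, k_0) = 0x526
s_2 = Round(s_1, k_1) = 0xD39
s_3 = Round(s_2, k_2) = 0x16E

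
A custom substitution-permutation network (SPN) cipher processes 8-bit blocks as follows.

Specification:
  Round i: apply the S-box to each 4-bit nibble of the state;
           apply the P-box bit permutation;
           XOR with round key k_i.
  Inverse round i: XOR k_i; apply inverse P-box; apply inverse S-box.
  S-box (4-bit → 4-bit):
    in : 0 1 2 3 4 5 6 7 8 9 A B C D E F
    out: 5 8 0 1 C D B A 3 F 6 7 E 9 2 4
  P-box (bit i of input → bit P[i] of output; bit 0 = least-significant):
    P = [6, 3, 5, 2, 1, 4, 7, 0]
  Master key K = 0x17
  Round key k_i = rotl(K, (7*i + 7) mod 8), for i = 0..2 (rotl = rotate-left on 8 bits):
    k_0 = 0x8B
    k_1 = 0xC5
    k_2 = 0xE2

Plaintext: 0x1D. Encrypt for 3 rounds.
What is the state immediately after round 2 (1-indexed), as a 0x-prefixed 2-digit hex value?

s_0 = plaintext = 0x1D
s_1 = Round(s_0, k_0) = 0xCE
s_2 = Round(s_1, k_1) = 0x5C
s_3 = Round(s_2, k_2) = 0x4D

0x5C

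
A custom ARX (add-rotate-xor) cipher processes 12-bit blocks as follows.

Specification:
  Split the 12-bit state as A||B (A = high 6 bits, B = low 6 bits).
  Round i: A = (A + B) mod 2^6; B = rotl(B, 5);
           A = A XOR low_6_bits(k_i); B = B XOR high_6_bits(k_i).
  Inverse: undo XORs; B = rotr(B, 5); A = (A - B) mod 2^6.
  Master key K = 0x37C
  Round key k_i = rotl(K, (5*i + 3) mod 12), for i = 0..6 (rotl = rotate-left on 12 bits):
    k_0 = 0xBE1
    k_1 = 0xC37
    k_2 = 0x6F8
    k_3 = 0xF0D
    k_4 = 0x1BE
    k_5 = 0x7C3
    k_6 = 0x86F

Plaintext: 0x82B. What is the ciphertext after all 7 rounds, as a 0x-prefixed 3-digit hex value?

s_0 = plaintext = 0x82B
s_1 = Round(s_0, k_0) = 0xA9A
s_2 = Round(s_1, k_1) = 0xCFD
s_3 = Round(s_2, k_2) = 0x225
s_4 = Round(s_3, k_3) = 0x80E
s_5 = Round(s_4, k_4) = 0x401
s_6 = Round(s_5, k_5) = 0x4BF
s_7 = Round(s_6, k_6) = 0xF9E

0xF9E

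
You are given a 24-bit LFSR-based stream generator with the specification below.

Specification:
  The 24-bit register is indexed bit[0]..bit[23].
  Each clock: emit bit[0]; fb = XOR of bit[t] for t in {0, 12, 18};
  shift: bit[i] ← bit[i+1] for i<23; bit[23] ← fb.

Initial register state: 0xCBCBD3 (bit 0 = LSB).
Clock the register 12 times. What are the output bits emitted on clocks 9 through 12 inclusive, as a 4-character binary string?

1101

reg_0 = 0xCBCBD3
clock 1: out=1, reg = 0xE5E5E9
clock 2: out=1, reg = 0x72F2F4
clock 3: out=0, reg = 0xB9797A
clock 4: out=0, reg = 0xDCBCBD
clock 5: out=1, reg = 0xEE5E5E
clock 6: out=0, reg = 0x772F2F
clock 7: out=1, reg = 0x3B9797
clock 8: out=1, reg = 0x1DCBCB
clock 9: out=1, reg = 0x0EE5E5
clock 10: out=1, reg = 0x0772F2
clock 11: out=0, reg = 0x03B979
clock 12: out=1, reg = 0x01DCBC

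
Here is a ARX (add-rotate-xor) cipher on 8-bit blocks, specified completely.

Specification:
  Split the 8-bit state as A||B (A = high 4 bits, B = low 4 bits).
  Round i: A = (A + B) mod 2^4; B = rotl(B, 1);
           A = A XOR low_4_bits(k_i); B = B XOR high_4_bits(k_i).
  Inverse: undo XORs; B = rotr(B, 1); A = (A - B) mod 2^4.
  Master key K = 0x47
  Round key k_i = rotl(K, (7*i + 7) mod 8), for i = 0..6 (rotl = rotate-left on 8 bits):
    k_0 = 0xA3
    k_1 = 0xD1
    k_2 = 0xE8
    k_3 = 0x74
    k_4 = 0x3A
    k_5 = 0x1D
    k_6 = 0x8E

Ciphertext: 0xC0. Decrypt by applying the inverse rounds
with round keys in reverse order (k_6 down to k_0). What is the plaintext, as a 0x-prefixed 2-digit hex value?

0xD4

s_0 = ciphertext = 0xC0
s_1 = InvRound(s_0, k_6) = 0xE4
s_2 = InvRound(s_1, k_5) = 0x9A
s_3 = InvRound(s_2, k_4) = 0x7C
s_4 = InvRound(s_3, k_3) = 0x6D
s_5 = InvRound(s_4, k_2) = 0x59
s_6 = InvRound(s_5, k_1) = 0x22
s_7 = InvRound(s_6, k_0) = 0xD4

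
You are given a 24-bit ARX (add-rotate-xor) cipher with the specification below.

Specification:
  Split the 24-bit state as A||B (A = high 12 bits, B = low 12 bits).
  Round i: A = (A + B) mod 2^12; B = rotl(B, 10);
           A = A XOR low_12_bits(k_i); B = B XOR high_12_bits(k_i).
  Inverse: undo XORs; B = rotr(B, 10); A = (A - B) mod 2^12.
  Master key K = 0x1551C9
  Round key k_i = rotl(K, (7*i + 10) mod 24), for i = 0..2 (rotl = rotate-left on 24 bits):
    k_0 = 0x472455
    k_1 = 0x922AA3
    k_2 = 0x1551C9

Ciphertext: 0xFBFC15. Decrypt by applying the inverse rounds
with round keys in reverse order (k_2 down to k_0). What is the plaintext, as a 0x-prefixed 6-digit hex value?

0x3473D5

s_0 = ciphertext = 0xFBFC15
s_1 = InvRound(s_0, k_2) = 0x973503
s_2 = InvRound(s_1, k_1) = 0x349087
s_3 = InvRound(s_2, k_0) = 0x3473D5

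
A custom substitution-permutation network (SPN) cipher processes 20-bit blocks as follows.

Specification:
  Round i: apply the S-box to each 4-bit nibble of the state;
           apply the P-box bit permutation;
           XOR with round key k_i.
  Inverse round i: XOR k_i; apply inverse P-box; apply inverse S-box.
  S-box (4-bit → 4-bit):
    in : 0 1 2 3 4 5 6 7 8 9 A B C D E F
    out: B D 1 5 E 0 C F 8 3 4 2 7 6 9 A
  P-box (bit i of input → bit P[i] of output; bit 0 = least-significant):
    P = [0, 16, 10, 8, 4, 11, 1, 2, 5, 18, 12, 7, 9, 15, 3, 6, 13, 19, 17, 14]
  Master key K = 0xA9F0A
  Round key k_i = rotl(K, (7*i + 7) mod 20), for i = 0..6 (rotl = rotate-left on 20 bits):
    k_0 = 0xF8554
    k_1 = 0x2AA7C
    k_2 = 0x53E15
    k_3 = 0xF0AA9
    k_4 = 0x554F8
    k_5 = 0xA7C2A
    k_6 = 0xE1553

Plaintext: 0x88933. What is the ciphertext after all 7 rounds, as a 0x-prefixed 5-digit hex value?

0x26FDD

s_0 = plaintext = 0x88933
s_1 = Round(s_0, k_0) = 0xBC127
s_2 = Round(s_1, k_1) = 0xB3DC5
s_3 = Round(s_2, k_2) = 0x9240F
s_4 = Round(s_3, k_3) = 0x2313D
s_5 = Round(s_4, k_4) = 0x46242
s_6 = Round(s_5, k_5) = 0x03445
s_7 = Round(s_6, k_6) = 0x26FDD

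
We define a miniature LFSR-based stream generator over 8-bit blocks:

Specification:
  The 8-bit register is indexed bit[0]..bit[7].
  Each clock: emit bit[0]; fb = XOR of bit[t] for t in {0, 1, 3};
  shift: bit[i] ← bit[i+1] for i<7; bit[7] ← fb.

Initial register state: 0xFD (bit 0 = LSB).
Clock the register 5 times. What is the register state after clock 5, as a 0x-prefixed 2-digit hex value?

reg_0 = 0xFD
clock 1: out=1, reg = 0x7E
clock 2: out=0, reg = 0x3F
clock 3: out=1, reg = 0x9F
clock 4: out=1, reg = 0xCF
clock 5: out=1, reg = 0xE7

0xE7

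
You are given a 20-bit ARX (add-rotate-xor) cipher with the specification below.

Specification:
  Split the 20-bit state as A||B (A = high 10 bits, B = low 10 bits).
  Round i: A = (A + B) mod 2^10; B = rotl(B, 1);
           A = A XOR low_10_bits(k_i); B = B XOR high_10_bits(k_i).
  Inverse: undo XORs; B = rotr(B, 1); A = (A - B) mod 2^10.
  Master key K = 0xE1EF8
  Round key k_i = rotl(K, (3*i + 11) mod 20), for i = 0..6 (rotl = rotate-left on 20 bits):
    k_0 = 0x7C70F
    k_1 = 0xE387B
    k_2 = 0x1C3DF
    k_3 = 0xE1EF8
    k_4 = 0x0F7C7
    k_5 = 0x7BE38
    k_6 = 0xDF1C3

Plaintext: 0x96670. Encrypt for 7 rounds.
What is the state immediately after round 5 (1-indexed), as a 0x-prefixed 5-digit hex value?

s_0 = plaintext = 0x96670
s_1 = Round(s_0, k_0) = 0xF1910
s_2 = Round(s_1, k_1) = 0x2B5AE
s_3 = Round(s_2, k_2) = 0x6132C
s_4 = Round(s_3, k_3) = 0x921DE
s_5 = Round(s_4, k_4) = 0xF8781
s_6 = Round(s_5, k_5) = 0x56AEC
s_7 = Round(s_6, k_6) = 0x616A5

0xF8781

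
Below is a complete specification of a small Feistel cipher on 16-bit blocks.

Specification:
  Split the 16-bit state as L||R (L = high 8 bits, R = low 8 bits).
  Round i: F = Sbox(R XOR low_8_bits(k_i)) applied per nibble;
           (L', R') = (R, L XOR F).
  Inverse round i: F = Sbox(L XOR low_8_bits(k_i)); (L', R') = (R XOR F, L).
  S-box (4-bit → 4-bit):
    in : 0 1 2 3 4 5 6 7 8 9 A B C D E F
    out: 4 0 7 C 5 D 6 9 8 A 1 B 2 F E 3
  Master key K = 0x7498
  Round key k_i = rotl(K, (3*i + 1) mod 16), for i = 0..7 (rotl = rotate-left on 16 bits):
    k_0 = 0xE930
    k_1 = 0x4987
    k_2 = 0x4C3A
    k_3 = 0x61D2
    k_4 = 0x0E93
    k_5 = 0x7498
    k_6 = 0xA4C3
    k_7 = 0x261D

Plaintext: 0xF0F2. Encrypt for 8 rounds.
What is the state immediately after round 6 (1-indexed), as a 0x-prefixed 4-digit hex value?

0xE7FC

s_0 = plaintext = 0xF0F2
s_1 = Round(s_0, k_0) = 0xF2D7
s_2 = Round(s_1, k_1) = 0xD726
s_3 = Round(s_2, k_2) = 0x26D5
s_4 = Round(s_3, k_3) = 0xD56F
s_5 = Round(s_4, k_4) = 0x6FE7
s_6 = Round(s_5, k_5) = 0xE7FC
s_7 = Round(s_6, k_6) = 0xFC24
s_8 = Round(s_7, k_7) = 0x2436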